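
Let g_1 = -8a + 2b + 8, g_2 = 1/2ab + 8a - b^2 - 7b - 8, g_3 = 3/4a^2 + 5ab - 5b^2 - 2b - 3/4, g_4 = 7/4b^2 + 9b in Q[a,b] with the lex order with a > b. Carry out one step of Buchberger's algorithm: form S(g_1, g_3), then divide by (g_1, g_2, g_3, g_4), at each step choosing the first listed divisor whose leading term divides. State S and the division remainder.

lcm(LM(g_1), LM(g_3)) = a^2.
S = (lcm/LT(g_1))·g_1 − (lcm/LT(g_3))·g_3 = -83/12ab - a + 20/3b^2 + 8/3b + 1.
Reduce S modulo (g_1, g_2, g_3, g_4) in that order:
  leading term ab: subtract (83/96b)·g_1 from -83/12ab - a + 20/3b^2 + 8/3b + 1 → -a + 79/16b^2 - 17/4b + 1
  leading term a: subtract (1/8)·g_1 from -a + 79/16b^2 - 17/4b + 1 → 79/16b^2 - 9/2b
  leading term b^2: subtract (79/28)·g_4 from 79/16b^2 - 9/2b → -837/28b
  leading term b: no divisor's leading term divides it; move -837/28b to the remainder.
The remainder -837/28b is nonzero, so it would be added as the next basis element.

S(g_1, g_3) = -83/12ab - a + 20/3b^2 + 8/3b + 1; remainder on division = -837/28b.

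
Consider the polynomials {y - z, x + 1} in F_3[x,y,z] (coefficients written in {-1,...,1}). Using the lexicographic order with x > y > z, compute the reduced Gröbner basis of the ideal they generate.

f_1 = y - z, LT = y.
f_2 = x + 1, LT = x.

The S-polynomials (S(f_1,f_2)) all reduce to 0 modulo the current basis, so we have a Gröbner basis.

G = {x + 1, y - z}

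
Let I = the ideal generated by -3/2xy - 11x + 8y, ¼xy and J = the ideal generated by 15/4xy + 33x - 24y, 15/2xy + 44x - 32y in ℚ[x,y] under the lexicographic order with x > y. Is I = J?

Yes, the ideals are equal.

Equality of ideals is decidable: compute both reduced Gröbner bases (unique for the ordering) and check whether they agree.
Buchberger on the first generating set:
f_1 = -3/2xy - 11x + 8y, LT = xy.
f_2 = ¼xy, LT = xy.

S(f_1,f_2): lcm = xy. S = 22/3x - 16/3y.
  reduce S modulo (f_1, f_2):
  remainder 22/3x - 16/3y ≠ 0; add g_3 = 22/3x - 16/3y to the basis.

S(f_1,g_3): lcm = xy. S = 22/3x + 8/11y² - 16/3y.
  reduce S modulo (f_1, f_2, g_3):
  remainder 8/11y² ≠ 0; add g_4 = 8/11y² to the basis.

The other S-polynomials (S(f_2,g_3), S(f_1,g_4), S(f_2,g_4), S(g_3,g_4)) all reduce to 0 modulo the current basis, so we have a Gröbner basis.
Inter-reduce: drop elements whose leading term is divisible by another's, tail-reduce, and make monic.
Reduced Gröbner basis: {x - 8/11y, y²}.

Buchberger on the second generating set:
h_1 = 15/4xy + 33x - 24y, LT = xy.
h_2 = 15/2xy + 44x - 32y, LT = xy.

S(h_1,h_2): lcm = xy. S = 44/15x - 32/15y.
  reduce S modulo (h_1, h_2):
  remainder 44/15x - 32/15y ≠ 0; add k_3 = 44/15x - 32/15y to the basis.

S(h_1,k_3): lcm = xy. S = 44/5x + 8/11y² - 32/5y.
  reduce S modulo (h_1, h_2, k_3):
  remainder 8/11y² ≠ 0; add k_4 = 8/11y² to the basis.

The other S-polynomials (S(h_2,k_3), S(h_1,k_4), S(h_2,k_4), S(k_3,k_4)) all reduce to 0 modulo the current basis, so we have a Gröbner basis.
Inter-reduce: drop elements whose leading term is divisible by another's, tail-reduce, and make monic.
Reduced Gröbner basis: {x - 8/11y, y²}.

Same reduced basis, so the two generating sets span the same ideal.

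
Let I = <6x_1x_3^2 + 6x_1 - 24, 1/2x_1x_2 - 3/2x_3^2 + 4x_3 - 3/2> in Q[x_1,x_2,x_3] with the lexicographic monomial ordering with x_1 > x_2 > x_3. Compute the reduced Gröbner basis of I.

G = {x_1x_3^2 + x_1 - 4, x_2 - 3/4x_3^4 + 2x_3^3 - 3/2x_3^2 + 2x_3 - 3/4}

This is the nonlinear analogue of row-reducing a linear system.

f_1 = 6x_1x_3^2 + 6x_1 - 24, LT = x_1x_3^2.
f_2 = 1/2x_1x_2 - 3/2x_3^2 + 4x_3 - 3/2, LT = x_1x_2.

S(f_1,f_2): lcm = x_1x_2x_3^2. S = x_1x_2 - 4x_2 + 3x_3^4 - 8x_3^3 + 3x_3^2.
  leading term x_1x_2: subtract (2)·f_2 from x_1x_2 - 4x_2 + 3x_3^4 - 8x_3^3 + 3x_3^2 → -4x_2 + 3x_3^4 - 8x_3^3 + 6x_3^2 - 8x_3 + 3
  leading term x_2: no divisor's leading term divides it; move -4x_2 to the remainder.
  leading term x_3^4: no divisor's leading term divides it; move 3x_3^4 to the remainder.
  leading term x_3^3: no divisor's leading term divides it; move -8x_3^3 to the remainder.
  leading term x_3^2: no divisor's leading term divides it; move 6x_3^2 to the remainder.
  leading term x_3: no divisor's leading term divides it; move -8x_3 to the remainder.
  leading term 1: no divisor's leading term divides it; move 3 to the remainder.
  remainder -4x_2 + 3x_3^4 - 8x_3^3 + 6x_3^2 - 8x_3 + 3 ≠ 0; add g_3 = -4x_2 + 3x_3^4 - 8x_3^3 + 6x_3^2 - 8x_3 + 3 to the basis.

S(f_1,g_3): leading monomials are coprime, so the S-polynomial reduces to 0 (Buchberger's first criterion).
S(f_2,g_3): lcm = x_1x_2. S = 3/4x_1x_3^4 - 2x_1x_3^3 + 3/2x_1x_3^2 - 2x_1x_3 + 3/4x_1 - 3x_3^2 + 8x_3 - 3.
  leading term x_1x_3^4: subtract (1/8x_3^2)·f_1 from 3/4x_1x_3^4 - 2x_1x_3^3 + 3/2x_1x_3^2 - 2x_1x_3 + 3/4x_1 - 3x_3^2 + 8x_3 - 3 → -2x_1x_3^3 + 3/4x_1x_3^2 - 2x_1x_3 + 3/4x_1 + 8x_3 - 3
  leading term x_1x_3^3: subtract (-1/3x_3)·f_1 from -2x_1x_3^3 + 3/4x_1x_3^2 - 2x_1x_3 + 3/4x_1 + 8x_3 - 3 → 3/4x_1x_3^2 + 3/4x_1 - 3
  leading term x_1x_3^2: subtract (1/8)·f_1 from 3/4x_1x_3^2 + 3/4x_1 - 3 → 0
  remainder 0.

Every S-polynomial of the final basis reduces to 0, so we have a Gröbner basis.
Inter-reduce: drop elements whose leading term is divisible by another's, tail-reduce, and make monic.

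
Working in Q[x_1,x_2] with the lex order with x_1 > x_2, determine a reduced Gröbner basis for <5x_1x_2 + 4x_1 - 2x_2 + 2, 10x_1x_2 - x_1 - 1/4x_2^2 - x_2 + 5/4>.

f_1 = 5x_1x_2 + 4x_1 - 2x_2 + 2, LT = x_1x_2.
f_2 = 10x_1x_2 - x_1 - 1/4x_2^2 - x_2 + 5/4, LT = x_1x_2.

S(f_1,f_2): lcm = x_1x_2. S = 9/10x_1 + 1/40x_2^2 - 3/10x_2 + 11/40.
  leading term x_1: no divisor's leading term divides it; move 9/10x_1 to the remainder.
  leading term x_2^2: no divisor's leading term divides it; move 1/40x_2^2 to the remainder.
  leading term x_2: no divisor's leading term divides it; move -3/10x_2 to the remainder.
  leading term 1: no divisor's leading term divides it; move 11/40 to the remainder.
  remainder 9/10x_1 + 1/40x_2^2 - 3/10x_2 + 11/40 ≠ 0; add g_3 = 9/10x_1 + 1/40x_2^2 - 3/10x_2 + 11/40 to the basis.

S(f_1,g_3): lcm = x_1x_2. S = 4/5x_1 - 1/36x_2^3 + 1/3x_2^2 - 127/180x_2 + 2/5.
  leading term x_1: subtract (8/9)·g_3 from 4/5x_1 - 1/36x_2^3 + 1/3x_2^2 - 127/180x_2 + 2/5 → -1/36x_2^3 + 14/45x_2^2 - 79/180x_2 + 7/45
  leading term x_2^3: no divisor's leading term divides it; move -1/36x_2^3 to the remainder.
  leading term x_2^2: no divisor's leading term divides it; move 14/45x_2^2 to the remainder.
  leading term x_2: no divisor's leading term divides it; move -79/180x_2 to the remainder.
  leading term 1: no divisor's leading term divides it; move 7/45 to the remainder.
  remainder -1/36x_2^3 + 14/45x_2^2 - 79/180x_2 + 7/45 ≠ 0; add g_4 = -1/36x_2^3 + 14/45x_2^2 - 79/180x_2 + 7/45 to the basis.

S(f_2,g_3): lcm = x_1x_2. S = -1/10x_1 - 1/36x_2^3 + 37/120x_2^2 - 73/180x_2 + 1/8.
  leading term x_1: subtract (-1/9)·g_3 from -1/10x_1 - 1/36x_2^3 + 37/120x_2^2 - 73/180x_2 + 1/8 → -1/36x_2^3 + 14/45x_2^2 - 79/180x_2 + 7/45
  leading term x_2^3: subtract (1)·g_4 from -1/36x_2^3 + 14/45x_2^2 - 79/180x_2 + 7/45 → 0
  remainder 0.

S(f_1,g_4): lcm = x_1x_2^3. S = 12x_1x_2^2 - 79/5x_1x_2 + 28/5x_1 - 2/5x_2^3 + 2/5x_2^2.
  leading term x_1x_2^2: subtract (12/5x_2)·f_1 from 12x_1x_2^2 - 79/5x_1x_2 + 28/5x_1 - 2/5x_2^3 + 2/5x_2^2 → -127/5x_1x_2 + 28/5x_1 - 2/5x_2^3 + 26/5x_2^2 - 24/5x_2
  leading term x_1x_2: subtract (-127/25)·f_1 from -127/5x_1x_2 + 28/5x_1 - 2/5x_2^3 + 26/5x_2^2 - 24/5x_2 → 648/25x_1 - 2/5x_2^3 + 26/5x_2^2 - 374/25x_2 + 254/25
  leading term x_1: subtract (144/5)·g_3 from 648/25x_1 - 2/5x_2^3 + 26/5x_2^2 - 374/25x_2 + 254/25 → -2/5x_2^3 + 112/25x_2^2 - 158/25x_2 + 56/25
  leading term x_2^3: subtract (72/5)·g_4 from -2/5x_2^3 + 112/25x_2^2 - 158/25x_2 + 56/25 → 0
  remainder 0.

S(f_2,g_4): lcm = x_1x_2^3. S = 111/10x_1x_2^2 - 79/5x_1x_2 + 28/5x_1 - 1/40x_2^4 - 1/10x_2^3 + 1/8x_2^2.
  leading term x_1x_2^2: subtract (111/50x_2)·f_1 from 111/10x_1x_2^2 - 79/5x_1x_2 + 28/5x_1 - 1/40x_2^4 - 1/10x_2^3 + 1/8x_2^2 → -617/25x_1x_2 + 28/5x_1 - 1/40x_2^4 - 1/10x_2^3 + 913/200x_2^2 - 111/25x_2
  leading term x_1x_2: subtract (-617/125)·f_1 from -617/25x_1x_2 + 28/5x_1 - 1/40x_2^4 - 1/10x_2^3 + 913/200x_2^2 - 111/25x_2 → 3168/125x_1 - 1/40x_2^4 - 1/10x_2^3 + 913/200x_2^2 - 1789/125x_2 + 1234/125
  leading term x_1: subtract (704/25)·g_3 from 3168/125x_1 - 1/40x_2^4 - 1/10x_2^3 + 913/200x_2^2 - 1789/125x_2 + 1234/125 → -1/40x_2^4 - 1/10x_2^3 + 3861/1000x_2^2 - 733/125x_2 + 266/125
  leading term x_2^4: subtract (9/10x_2)·g_4 from -1/40x_2^4 - 1/10x_2^3 + 3861/1000x_2^2 - 733/125x_2 + 266/125 → -19/50x_2^3 + 532/125x_2^2 - 1501/250x_2 + 266/125
  leading term x_2^3: subtract (342/25)·g_4 from -19/50x_2^3 + 532/125x_2^2 - 1501/250x_2 + 266/125 → 0
  remainder 0.

S(g_3,g_4): leading monomials are coprime, so the S-polynomial reduces to 0 (Buchberger's first criterion).
Every S-polynomial of the final basis reduces to 0, so we have a Gröbner basis.
Inter-reduce: drop elements whose leading term is divisible by another's, tail-reduce, and make monic.

G = {x_1 + 1/36x_2^2 - 1/3x_2 + 11/36, x_2^3 - 56/5x_2^2 + 79/5x_2 - 28/5}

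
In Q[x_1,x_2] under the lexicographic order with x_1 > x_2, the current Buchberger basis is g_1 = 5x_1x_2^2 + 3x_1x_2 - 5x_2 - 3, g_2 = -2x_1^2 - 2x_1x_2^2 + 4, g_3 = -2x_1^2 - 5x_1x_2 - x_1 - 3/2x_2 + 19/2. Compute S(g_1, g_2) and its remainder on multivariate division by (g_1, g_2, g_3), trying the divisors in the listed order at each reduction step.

S(g_1, g_2) = 3/5x_1^2x_2 - x_1x_2^4 - x_1x_2 - 3/5x_1 + 2x_2^2; remainder on division = -x_1x_2 - 3/5x_1 - x_2^3 + 7/5x_2^2 + 6/5x_2.

lcm(LM(g_1), LM(g_2)) = x_1^2x_2^2.
S = (lcm/LT(g_1))·g_1 − (lcm/LT(g_2))·g_2 = 3/5x_1^2x_2 - x_1x_2^4 - x_1x_2 - 3/5x_1 + 2x_2^2.
Reduce S modulo (g_1, g_2, g_3) in that order:
  leading term x_1^2x_2: subtract (-3/10x_2)·g_2 from 3/5x_1^2x_2 - x_1x_2^4 - x_1x_2 - 3/5x_1 + 2x_2^2 → -x_1x_2^4 - 3/5x_1x_2^3 - x_1x_2 - 3/5x_1 + 2x_2^2 + 6/5x_2
  leading term x_1x_2^4: subtract (-1/5x_2^2)·g_1 from -x_1x_2^4 - 3/5x_1x_2^3 - x_1x_2 - 3/5x_1 + 2x_2^2 + 6/5x_2 → -x_1x_2 - 3/5x_1 - x_2^3 + 7/5x_2^2 + 6/5x_2
  leading term x_1x_2: no divisor's leading term divides it; move -x_1x_2 to the remainder.
  leading term x_1: no divisor's leading term divides it; move -3/5x_1 to the remainder.
  leading term x_2^3: no divisor's leading term divides it; move -x_2^3 to the remainder.
  leading term x_2^2: no divisor's leading term divides it; move 7/5x_2^2 to the remainder.
  leading term x_2: no divisor's leading term divides it; move 6/5x_2 to the remainder.
The remainder -x_1x_2 - 3/5x_1 - x_2^3 + 7/5x_2^2 + 6/5x_2 is nonzero, so it would be added as the next basis element.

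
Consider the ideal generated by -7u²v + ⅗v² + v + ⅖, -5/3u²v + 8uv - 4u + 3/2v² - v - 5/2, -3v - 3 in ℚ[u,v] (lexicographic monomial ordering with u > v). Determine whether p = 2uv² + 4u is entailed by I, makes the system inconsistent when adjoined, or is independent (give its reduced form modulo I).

First compute the reduced Gröbner basis of I by Buchberger's algorithm.
f_1 = -7u²v + ⅗v² + v + ⅖, LT = u²v.
f_2 = -5/3u²v + 8uv - 4u + 3/2v² - v - 5/2, LT = u²v.
f_3 = -3v - 3, LT = v.

S(f_1,f_2): lcm = u²v. S = 24/5uv - 12/5u + 57/70v² - 26/35v - 109/70.
  leading term uv: subtract (-8/5u)·f_3 from 24/5uv - 12/5u + 57/70v² - 26/35v - 109/70 → -36/5u + 57/70v² - 26/35v - 109/70
  leading term u: no divisor's leading term divides it; move -36/5u to the remainder.
  leading term v²: subtract (-19/70v)·f_3 from 57/70v² - 26/35v - 109/70 → -109/70v - 109/70
  leading term v: subtract (109/210)·f_3 from -109/70v - 109/70 → 0
  remainder -36/5u ≠ 0; add h_4 = -36/5u to the basis.

The other S-polynomials (S(f_1,f_3), S(f_2,f_3), S(f_1,h_4), S(f_2,h_4), S(f_3,h_4)) all reduce to 0 modulo the current basis, so we have a Gröbner basis.
Inter-reduce: drop elements whose leading term is divisible by another's, tail-reduce, and make monic.
Reduced Gröbner basis: {u, v + 1}.
Label its elements g_1 = u, g_2 = v + 1.

Reduce p = 2uv² + 4u modulo G:
  leading term uv²: subtract (2v²)·g_1 from 2uv² + 4u → 4u
  leading term u: subtract (4)·g_1 from 4u → 0
  normal form = 0.
Since the normal form is 0, p ∈ I.

2uv² + 4u lies in I (it reduces to 0).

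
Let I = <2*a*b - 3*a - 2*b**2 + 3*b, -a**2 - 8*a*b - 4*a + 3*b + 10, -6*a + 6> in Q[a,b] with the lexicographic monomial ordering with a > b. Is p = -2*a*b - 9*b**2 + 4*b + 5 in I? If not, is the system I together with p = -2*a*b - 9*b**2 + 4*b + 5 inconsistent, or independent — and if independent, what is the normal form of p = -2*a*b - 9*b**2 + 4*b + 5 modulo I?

First compute the reduced Gröbner basis of I by Buchberger's algorithm.
f_1 = 2*a*b - 3*a - 2*b**2 + 3*b, LT = a*b.
f_2 = -a**2 - 8*a*b - 4*a + 3*b + 10, LT = a**2.
f_3 = -6*a + 6, LT = a.

S(f_1,f_2): lcm = a**2*b. S = -3/2*a**2 - 9*a*b**2 - 5/2*a*b + 3*b**2 + 10*b.
  leading term a**2: subtract (3/2)·f_2 from -3/2*a**2 - 9*a*b**2 - 5/2*a*b + 3*b**2 + 10*b → -9*a*b**2 + 19/2*a*b + 6*a + 3*b**2 + 11/2*b - 15
  leading term a*b**2: subtract (-9/2*b)·f_1 from -9*a*b**2 + 19/2*a*b + 6*a + 3*b**2 + 11/2*b - 15 → -4*a*b + 6*a - 9*b**3 + 33/2*b**2 + 11/2*b - 15
  leading term a*b: subtract (-2)·f_1 from -4*a*b + 6*a - 9*b**3 + 33/2*b**2 + 11/2*b - 15 → -9*b**3 + 25/2*b**2 + 23/2*b - 15
  leading term b**3: no divisor's leading term divides it; move -9*b**3 to the remainder.
  leading term b**2: no divisor's leading term divides it; move 25/2*b**2 to the remainder.
  leading term b: no divisor's leading term divides it; move 23/2*b to the remainder.
  leading term 1: no divisor's leading term divides it; move -15 to the remainder.
  remainder -9*b**3 + 25/2*b**2 + 23/2*b - 15 ≠ 0; add h_4 = -9*b**3 + 25/2*b**2 + 23/2*b - 15 to the basis.

S(f_1,f_3): lcm = a*b. S = -3/2*a - b**2 + 5/2*b.
  leading term a: subtract (1/4)·f_3 from -3/2*a - b**2 + 5/2*b → -b**2 + 5/2*b - 3/2
  leading term b**2: no divisor's leading term divides it; move -b**2 to the remainder.
  leading term b: no divisor's leading term divides it; move 5/2*b to the remainder.
  leading term 1: no divisor's leading term divides it; move -3/2 to the remainder.
  remainder -b**2 + 5/2*b - 3/2 ≠ 0; add h_5 = -b**2 + 5/2*b - 3/2 to the basis.

S(f_2,f_3): lcm = a**2. S = 8*a*b + 5*a - 3*b - 10.
  leading term a*b: subtract (4)·f_1 from 8*a*b + 5*a - 3*b - 10 → 17*a + 8*b**2 - 15*b - 10
  leading term a: subtract (-17/6)·f_3 from 17*a + 8*b**2 - 15*b - 10 → 8*b**2 - 15*b + 7
  leading term b**2: subtract (-8)·h_5 from 8*b**2 - 15*b + 7 → 5*b - 5
  leading term b: no divisor's leading term divides it; move 5*b to the remainder.
  leading term 1: no divisor's leading term divides it; move -5 to the remainder.
  remainder 5*b - 5 ≠ 0; add h_6 = 5*b - 5 to the basis.

The other S-polynomials (S(f_1,h_4), S(f_2,h_4), S(f_3,h_4), S(f_1,h_5), S(f_2,h_5), S(f_3,h_5), S(h_4,h_5), S(f_1,h_6), S(f_2,h_6), S(f_3,h_6), S(h_4,h_6), S(h_5,h_6)) all reduce to 0 modulo the current basis, so we have a Gröbner basis.
Inter-reduce: drop elements whose leading term is divisible by another's, tail-reduce, and make monic.
Reduced Gröbner basis: {a - 1, b - 1}.
Label its elements g_1 = a - 1, g_2 = b - 1.

Reduce p = -2*a*b - 9*b**2 + 4*b + 5 modulo G:
  leading term a*b: subtract (-2*b)·g_1 from -2*a*b - 9*b**2 + 4*b + 5 → -9*b**2 + 2*b + 5
  leading term b**2: subtract (-9*b)·g_2 from -9*b**2 + 2*b + 5 → -7*b + 5
  leading term b: subtract (-7)·g_2 from -7*b + 5 → -2
  leading term 1: no divisor's leading term divides it; move -2 to the remainder.
  normal form = -2.
The normal form is nonzero, so p ∉ I. Since p minus its normal form lies in I, I + (p) = I + (r) where r = -2; decide whether this ideal is the whole ring.
Here r = -2 is a nonzero constant, hence a unit: 1 ∈ I + (p), the Gröbner basis of I + (p) is {1}, and the enlarged system has no common solution — adjoining p is inconsistent.

Adjoining -2*a*b - 9*b**2 + 4*b + 5 makes the ideal the whole ring: the system is inconsistent.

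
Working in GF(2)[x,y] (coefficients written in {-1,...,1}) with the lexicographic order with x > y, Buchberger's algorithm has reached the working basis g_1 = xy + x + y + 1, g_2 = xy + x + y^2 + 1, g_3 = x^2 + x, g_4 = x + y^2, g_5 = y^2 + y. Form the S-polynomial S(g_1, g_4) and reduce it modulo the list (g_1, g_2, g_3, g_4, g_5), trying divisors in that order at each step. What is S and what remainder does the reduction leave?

lcm(LM(g_1), LM(g_4)) = xy.
S = (lcm/LT(g_1))·g_1 − (lcm/LT(g_4))·g_4 = x + y^3 + y + 1.
Reduce S modulo (g_1, g_2, g_3, g_4, g_5) in that order:
  leading term x: subtract (1)·g_4 from x + y^3 + y + 1 → y^3 + y^2 + y + 1
  leading term y^3: subtract (y)·g_5 from y^3 + y^2 + y + 1 → y + 1
  leading term y: no divisor's leading term divides it; move y to the remainder.
  leading term 1: no divisor's leading term divides it; move 1 to the remainder.
The remainder y + 1 is nonzero, so it would be added as the next basis element.

S(g_1, g_4) = x + y^3 + y + 1; remainder on division = y + 1.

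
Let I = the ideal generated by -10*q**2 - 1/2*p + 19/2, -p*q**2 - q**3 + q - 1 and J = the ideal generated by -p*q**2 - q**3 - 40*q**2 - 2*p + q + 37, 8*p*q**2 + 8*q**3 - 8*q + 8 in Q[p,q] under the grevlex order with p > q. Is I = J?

Equality of ideals is decidable: compute both reduced Gröbner bases (unique for the ordering) and check whether they agree.
Buchberger on the first generating set:
f_1 = -10*q**2 - 1/2*p + 19/2, LT = q**2.
f_2 = -p*q**2 - q**3 + q - 1, LT = p*q**2.

S(f_1,f_2): lcm = p*q**2. S = -q**3 + 1/20*p**2 - 19/20*p + q - 1.
  reduce S modulo (f_1, f_2):
  remainder 1/20*p**2 + 1/20*p*q - 19/20*p + 1/20*q - 1 ≠ 0; add g_3 = 1/20*p**2 + 1/20*p*q - 19/20*p + 1/20*q - 1 to the basis.

The other S-polynomials (S(f_1,g_3), S(f_2,g_3)) all reduce to 0 modulo the current basis, so we have a Gröbner basis.
Inter-reduce: drop elements whose leading term is divisible by another's, tail-reduce, and make monic.
Reduced Gröbner basis: {p**2 + p*q - 19*p + q - 20, q**2 + 1/20*p - 19/20}.

Buchberger on the second generating set:
h_1 = -p*q**2 - q**3 - 40*q**2 - 2*p + q + 37, LT = p*q**2.
h_2 = 8*p*q**2 + 8*q**3 - 8*q + 8, LT = p*q**2.

S(h_1,h_2): lcm = p*q**2. S = 40*q**2 + 2*p - 38.
  reduce S modulo (h_1, h_2):
  remainder 40*q**2 + 2*p - 38 ≠ 0; add k_3 = 40*q**2 + 2*p - 38 to the basis.

S(h_1,k_3): lcm = p*q**2. S = q**3 - 1/20*p**2 + 40*q**2 + 59/20*p - q - 37.
  reduce S modulo (h_1, h_2, k_3):
  remainder -1/20*p**2 - 1/20*p*q + 19/20*p - 1/20*q + 1 ≠ 0; add k_4 = -1/20*p**2 - 1/20*p*q + 19/20*p - 1/20*q + 1 to the basis.

The other S-polynomials (S(h_2,k_3), S(h_1,k_4), S(h_2,k_4), S(k_3,k_4)) all reduce to 0 modulo the current basis, so we have a Gröbner basis.
Inter-reduce: drop elements whose leading term is divisible by another's, tail-reduce, and make monic.
Reduced Gröbner basis: {p**2 + p*q - 19*p + q - 20, q**2 + 1/20*p - 19/20}.

These coincide, so the ideals are equal.

Yes, the ideals are equal.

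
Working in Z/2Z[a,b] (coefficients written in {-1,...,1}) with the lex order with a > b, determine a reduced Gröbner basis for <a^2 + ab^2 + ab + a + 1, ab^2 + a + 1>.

G = {a + b, b^3 + b + 1}

Buchberger's algorithm terminates because the ascending chain of leading-term ideals stabilizes.

f_1 = a^2 + ab^2 + ab + a + 1, LT = a^2.
f_2 = ab^2 + a + 1, LT = ab^2.

S(f_1,f_2): lcm = a^2b^2. S = a^2 + ab^4 + ab^3 + ab^2 + a + b^2.
  leading term a^2: subtract (1)·f_1 from a^2 + ab^4 + ab^3 + ab^2 + a + b^2 → ab^4 + ab^3 + ab + b^2 + 1
  leading term ab^4: subtract (b^2)·f_2 from ab^4 + ab^3 + ab + b^2 + 1 → ab^3 + ab^2 + ab + 1
  leading term ab^3: subtract (b)·f_2 from ab^3 + ab^2 + ab + 1 → ab^2 + b + 1
  leading term ab^2: subtract (1)·f_2 from ab^2 + b + 1 → a + b
  leading term a: no divisor's leading term divides it; move a to the remainder.
  leading term b: no divisor's leading term divides it; move b to the remainder.
  remainder a + b ≠ 0; add g_3 = a + b to the basis.

S(f_1,g_3): lcm = a^2. S = ab^2 + a + 1.
  leading term ab^2: subtract (1)·f_2 from ab^2 + a + 1 → 0
  remainder 0.

S(f_2,g_3): lcm = ab^2. S = a + b^3 + 1.
  leading term a: subtract (1)·g_3 from a + b^3 + 1 → b^3 + b + 1
  leading term b^3: no divisor's leading term divides it; move b^3 to the remainder.
  leading term b: no divisor's leading term divides it; move b to the remainder.
  leading term 1: no divisor's leading term divides it; move 1 to the remainder.
  remainder b^3 + b + 1 ≠ 0; add g_4 = b^3 + b + 1 to the basis.

S(f_1,g_4): leading monomials are coprime, so the S-polynomial reduces to 0 (Buchberger's first criterion).
S(f_2,g_4): lcm = ab^3. S = a + b.
  leading term a: subtract (1)·g_3 from a + b → 0
  remainder 0.

S(g_3,g_4): leading monomials are coprime, so the S-polynomial reduces to 0 (Buchberger's first criterion).
Every S-polynomial of the final basis reduces to 0, so we have a Gröbner basis.
Inter-reduce: drop elements whose leading term is divisible by another's, tail-reduce, and make monic.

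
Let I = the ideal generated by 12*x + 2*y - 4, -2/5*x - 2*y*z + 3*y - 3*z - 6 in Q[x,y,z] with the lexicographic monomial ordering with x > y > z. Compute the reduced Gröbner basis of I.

f_1 = 12*x + 2*y - 4, LT = x.
f_2 = -2/5*x - 2*y*z + 3*y - 3*z - 6, LT = x.

S(f_1,f_2): lcm = x. S = -5*y*z + 23/3*y - 15/2*z - 46/3.
  leading term y*z: no divisor's leading term divides it; move -5*y*z to the remainder.
  leading term y: no divisor's leading term divides it; move 23/3*y to the remainder.
  leading term z: no divisor's leading term divides it; move -15/2*z to the remainder.
  leading term 1: no divisor's leading term divides it; move -46/3 to the remainder.
  remainder -5*y*z + 23/3*y - 15/2*z - 46/3 ≠ 0; add g_3 = -5*y*z + 23/3*y - 15/2*z - 46/3 to the basis.

The other S-polynomials (S(f_1,g_3), S(f_2,g_3)) all reduce to 0 modulo the current basis, so we have a Gröbner basis.
Inter-reduce: drop elements whose leading term is divisible by another's, tail-reduce, and make monic.

G = {x + 1/6*y - 1/3, y*z - 23/15*y + 3/2*z + 46/15}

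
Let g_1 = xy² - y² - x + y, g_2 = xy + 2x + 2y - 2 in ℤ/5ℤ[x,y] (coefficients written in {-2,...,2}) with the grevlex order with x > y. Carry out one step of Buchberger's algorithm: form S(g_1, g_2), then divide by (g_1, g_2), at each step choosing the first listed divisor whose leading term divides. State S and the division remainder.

lcm(LM(g_1), LM(g_2)) = xy².
S = (lcm/LT(g_1))·g_1 − (lcm/LT(g_2))·g_2 = -2xy + 2y² - x - 2y.
Reduce S modulo (g_1, g_2) in that order:
  leading term xy: subtract (-2)·g_2 from -2xy + 2y² - x - 2y → 2y² - 2x + 2y + 1
  leading term y²: no divisor's leading term divides it; move 2y² to the remainder.
  leading term x: no divisor's leading term divides it; move -2x to the remainder.
  leading term y: no divisor's leading term divides it; move 2y to the remainder.
  leading term 1: no divisor's leading term divides it; move 1 to the remainder.
The remainder 2y² - 2x + 2y + 1 is nonzero, so it would be added as the next basis element.

S(g_1, g_2) = -2xy + 2y² - x - 2y; remainder on division = 2y² - 2x + 2y + 1.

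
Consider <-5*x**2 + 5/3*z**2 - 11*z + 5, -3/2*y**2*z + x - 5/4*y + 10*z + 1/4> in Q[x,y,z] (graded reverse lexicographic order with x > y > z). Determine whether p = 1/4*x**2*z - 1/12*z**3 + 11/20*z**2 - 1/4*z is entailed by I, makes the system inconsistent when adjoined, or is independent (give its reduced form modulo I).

1/4*x**2*z - 1/12*z**3 + 11/20*z**2 - 1/4*z lies in I (it reduces to 0).

First compute the reduced Gröbner basis of I by Buchberger's algorithm.
f_1 = -5*x**2 + 5/3*z**2 - 11*z + 5, LT = x**2.
f_2 = -3/2*y**2*z + x - 5/4*y + 10*z + 1/4, LT = y**2*z.

The S-polynomials (S(f_1,f_2)) all reduce to 0 modulo the current basis, so we have a Gröbner basis.
Inter-reduce: drop elements whose leading term is divisible by another's, tail-reduce, and make monic.
Reduced Gröbner basis: {y**2*z - 2/3*x + 5/6*y - 20/3*z - 1/6, x**2 - 1/3*z**2 + 11/5*z - 1}.
Label its elements g_1 = y**2*z - 2/3*x + 5/6*y - 20/3*z - 1/6, g_2 = x**2 - 1/3*z**2 + 11/5*z - 1.

Reduce p = 1/4*x**2*z - 1/12*z**3 + 11/20*z**2 - 1/4*z modulo G:
  leading term x**2*z: subtract (1/4*z)·g_2 from 1/4*x**2*z - 1/12*z**3 + 11/20*z**2 - 1/4*z → 0
  normal form = 0.
Since the normal form is 0, p ∈ I.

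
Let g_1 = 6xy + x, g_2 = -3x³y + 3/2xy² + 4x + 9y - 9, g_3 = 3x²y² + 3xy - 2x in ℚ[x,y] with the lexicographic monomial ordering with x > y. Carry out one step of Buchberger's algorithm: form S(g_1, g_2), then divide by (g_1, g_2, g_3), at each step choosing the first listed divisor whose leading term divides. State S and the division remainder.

lcm(LM(g_1), LM(g_2)) = x³y.
S = (lcm/LT(g_1))·g_1 − (lcm/LT(g_2))·g_2 = ⅙x³ + ½xy² + 4/3x + 3y - 3.
Reduce S modulo (g_1, g_2, g_3) in that order:
  leading term x³: no divisor's leading term divides it; move ⅙x³ to the remainder.
  leading term xy²: subtract (1/12y)·g_1 from ½xy² + 4/3x + 3y - 3 → -1/12xy + 4/3x + 3y - 3
  leading term xy: subtract (-1/72)·g_1 from -1/12xy + 4/3x + 3y - 3 → 97/72x + 3y - 3
  leading term x: no divisor's leading term divides it; move 97/72x to the remainder.
  leading term y: no divisor's leading term divides it; move 3y to the remainder.
  leading term 1: no divisor's leading term divides it; move -3 to the remainder.
The remainder ⅙x³ + 97/72x + 3y - 3 is nonzero, so it would be added as the next basis element.

S(g_1, g_2) = ⅙x³ + ½xy² + 4/3x + 3y - 3; remainder on division = ⅙x³ + 97/72x + 3y - 3.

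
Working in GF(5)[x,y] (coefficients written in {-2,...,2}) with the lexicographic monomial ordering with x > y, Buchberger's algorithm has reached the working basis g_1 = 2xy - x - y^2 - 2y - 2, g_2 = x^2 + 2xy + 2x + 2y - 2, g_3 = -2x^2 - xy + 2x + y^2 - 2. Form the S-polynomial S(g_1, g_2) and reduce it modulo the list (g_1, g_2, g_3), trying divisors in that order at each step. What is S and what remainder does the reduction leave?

lcm(LM(g_1), LM(g_2)) = x^2y.
S = (lcm/LT(g_1))·g_1 − (lcm/LT(g_2))·g_2 = 2x^2 + 2xy - x - 2y^2 + 2y.
Reduce S modulo (g_1, g_2, g_3) in that order:
  leading term x^2: subtract (2)·g_2 from 2x^2 + 2xy - x - 2y^2 + 2y → -2xy - 2y^2 - 2y - 1
  leading term xy: subtract (-1)·g_1 from -2xy - 2y^2 - 2y - 1 → -x + 2y^2 + y + 2
  leading term x: no divisor's leading term divides it; move -x to the remainder.
  leading term y^2: no divisor's leading term divides it; move 2y^2 to the remainder.
  leading term y: no divisor's leading term divides it; move y to the remainder.
  leading term 1: no divisor's leading term divides it; move 2 to the remainder.
The remainder -x + 2y^2 + y + 2 is nonzero, so it would be added as the next basis element.

S(g_1, g_2) = 2x^2 + 2xy - x - 2y^2 + 2y; remainder on division = -x + 2y^2 + y + 2.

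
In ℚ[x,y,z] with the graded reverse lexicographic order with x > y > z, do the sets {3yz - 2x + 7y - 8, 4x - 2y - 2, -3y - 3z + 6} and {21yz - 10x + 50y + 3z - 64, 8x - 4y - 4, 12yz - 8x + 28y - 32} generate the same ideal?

Yes, the ideals are equal.

For a fixed monomial order, each ideal has a unique reduced Gröbner basis; comparing bases decides equality.
Buchberger on the first generating set:
f_1 = 3yz - 2x + 7y - 8, LT = yz.
f_2 = 4x - 2y - 2, LT = x.
f_3 = -3y - 3z + 6, LT = y.

S(f_1,f_3): lcm = yz. S = -z² - ⅔x + 7/3y + 2z - 8/3.
  reduce S modulo (f_1, f_2, f_3):
  remainder -z² + 1 ≠ 0; add g_4 = -z² + 1 to the basis.

The other S-polynomials (S(f_1,f_2), S(f_2,f_3), S(f_1,g_4), S(f_2,g_4), S(f_3,g_4)) all reduce to 0 modulo the current basis, so we have a Gröbner basis.
Inter-reduce: drop elements whose leading term is divisible by another's, tail-reduce, and make monic.
Reduced Gröbner basis: {z² - 1, x + ½z - 3/2, y + z - 2}.

Buchberger on the second generating set:
h_1 = 21yz - 10x + 50y + 3z - 64, LT = yz.
h_2 = 8x - 4y - 4, LT = x.
h_3 = 12yz - 8x + 28y - 32, LT = yz.

S(h_1,h_3): lcm = yz. S = 4/21x + 1/21y + 1/7z - 8/21.
  reduce S modulo (h_1, h_2, h_3):
  remainder 1/7y + 1/7z - 2/7 ≠ 0; add k_4 = 1/7y + 1/7z - 2/7 to the basis.

S(h_1,k_4): lcm = yz. S = -z² - 10/21x + 50/21y + 15/7z - 64/21.
  reduce S modulo (h_1, h_2, h_3, k_4):
  remainder -z² + 1 ≠ 0; add k_5 = -z² + 1 to the basis.

The other S-polynomials (S(h_1,h_2), S(h_2,h_3), S(h_2,k_4), S(h_3,k_4), S(h_1,k_5), S(h_2,k_5), S(h_3,k_5), S(k_4,k_5)) all reduce to 0 modulo the current basis, so we have a Gröbner basis.
Inter-reduce: drop elements whose leading term is divisible by another's, tail-reduce, and make monic.
Reduced Gröbner basis: {z² - 1, x + ½z - 3/2, y + z - 2}.

These coincide, so the ideals are equal.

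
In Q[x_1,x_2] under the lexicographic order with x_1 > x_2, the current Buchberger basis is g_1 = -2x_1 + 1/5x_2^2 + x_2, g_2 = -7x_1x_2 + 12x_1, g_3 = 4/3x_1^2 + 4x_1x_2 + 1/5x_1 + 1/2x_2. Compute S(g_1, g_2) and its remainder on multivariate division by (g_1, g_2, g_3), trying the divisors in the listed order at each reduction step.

lcm(LM(g_1), LM(g_2)) = x_1x_2.
S = (lcm/LT(g_1))·g_1 − (lcm/LT(g_2))·g_2 = 12/7x_1 - 1/10x_2^3 - 1/2x_2^2.
Reduce S modulo (g_1, g_2, g_3) in that order:
  leading term x_1: subtract (-6/7)·g_1 from 12/7x_1 - 1/10x_2^3 - 1/2x_2^2 → -1/10x_2^3 - 23/70x_2^2 + 6/7x_2
  leading term x_2^3: no divisor's leading term divides it; move -1/10x_2^3 to the remainder.
  leading term x_2^2: no divisor's leading term divides it; move -23/70x_2^2 to the remainder.
  leading term x_2: no divisor's leading term divides it; move 6/7x_2 to the remainder.
The remainder -1/10x_2^3 - 23/70x_2^2 + 6/7x_2 is nonzero, so it would be added as the next basis element.
An S-polynomial is built so that the two leading terms cancel; whether anything survives reduction is exactly the Gröbner-basis criterion.

S(g_1, g_2) = 12/7x_1 - 1/10x_2^3 - 1/2x_2^2; remainder on division = -1/10x_2^3 - 23/70x_2^2 + 6/7x_2.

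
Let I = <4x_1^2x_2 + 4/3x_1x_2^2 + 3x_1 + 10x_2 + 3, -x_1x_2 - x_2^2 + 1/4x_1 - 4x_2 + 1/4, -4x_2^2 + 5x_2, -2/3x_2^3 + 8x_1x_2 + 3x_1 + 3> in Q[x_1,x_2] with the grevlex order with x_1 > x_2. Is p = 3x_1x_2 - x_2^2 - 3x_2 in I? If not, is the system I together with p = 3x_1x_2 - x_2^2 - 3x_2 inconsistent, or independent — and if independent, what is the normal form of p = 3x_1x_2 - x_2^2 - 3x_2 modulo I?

3x_1x_2 - x_2^2 - 3x_2 lies in I (it reduces to 0).

First compute the reduced Gröbner basis of I by Buchberger's algorithm.
f_1 = 4x_1^2x_2 + 4/3x_1x_2^2 + 3x_1 + 10x_2 + 3, LT = x_1^2x_2.
f_2 = -x_1x_2 - x_2^2 + 1/4x_1 - 4x_2 + 1/4, LT = x_1x_2.
f_3 = -4x_2^2 + 5x_2, LT = x_2^2.
f_4 = -2/3x_2^3 + 8x_1x_2 + 3x_1 + 3, LT = x_2^3.

S(f_1,f_2): lcm = x_1^2x_2. S = -2/3x_1x_2^2 + 1/4x_1^2 - 4x_1x_2 + x_1 + 5/2x_2 + 3/4.
  reduce S modulo (f_1, f_2, f_3, f_4):
  remainder 1/4x_1^2 - 1/24x_1 + 343/12x_2 - 7/24 ≠ 0; add h_5 = 1/4x_1^2 - 1/24x_1 + 343/12x_2 - 7/24 to the basis.

S(f_1,f_3): lcm = x_1^2x_2^2. S = 1/3x_1x_2^3 + 5/4x_1^2x_2 + 3/4x_1x_2 + 5/2x_2^2 + 3/4x_2.
  reduce S modulo (f_1, f_2, f_3, f_4, h_5):
  remainder -37/48x_1 - 629/192x_2 - 37/48 ≠ 0; add h_6 = -37/48x_1 - 629/192x_2 - 37/48 to the basis.

S(f_1,f_4): lcm = x_1^2x_2^3. S = 1/3x_1x_2^4 + 12x_1^3x_2 + 9/2x_1^3 + 3/4x_1x_2^2 + 5/2x_2^3 + 9/2x_1^2 + 3/4x_2^2.
  reduce S modulo (f_1, f_2, f_3, f_4, h_5, h_6):
  remainder 3955433/1024x_2 ≠ 0; add h_7 = 3955433/1024x_2 to the basis.

The other S-polynomials (S(f_2,f_3), S(f_2,f_4), S(f_3,f_4), S(f_1,h_5), S(f_2,h_5), S(f_3,h_5), S(f_4,h_5), S(f_1,h_6), S(f_2,h_6), S(f_3,h_6), S(f_4,h_6), S(h_5,h_6), S(f_1,h_7), S(f_2,h_7), S(f_3,h_7), S(f_4,h_7), S(h_5,h_7), S(h_6,h_7)) all reduce to 0 modulo the current basis, so we have a Gröbner basis.
Inter-reduce: drop elements whose leading term is divisible by another's, tail-reduce, and make monic.
Reduced Gröbner basis: {x_1 + 1, x_2}.
Label its elements g_1 = x_1 + 1, g_2 = x_2.

Reduce p = 3x_1x_2 - x_2^2 - 3x_2 modulo G:
  leading term x_1x_2: subtract (3x_2)·g_1 from 3x_1x_2 - x_2^2 - 3x_2 → -x_2^2 - 6x_2
  leading term x_2^2: subtract (-x_2)·g_2 from -x_2^2 - 6x_2 → -6x_2
  leading term x_2: subtract (-6)·g_2 from -6x_2 → 0
  normal form = 0.
Since the normal form is 0, p ∈ I.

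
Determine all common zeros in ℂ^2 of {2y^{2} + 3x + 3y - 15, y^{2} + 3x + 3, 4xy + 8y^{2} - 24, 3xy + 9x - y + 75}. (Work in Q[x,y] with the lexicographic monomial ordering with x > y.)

{(-4, 3)}

Compute a lex Gröbner basis by Buchberger's algorithm.
f_1 = 3x + 2y^{2} + 3y - 15, LT = x.
f_2 = 3x + y^{2} + 3, LT = x.
f_3 = 4xy + 8y^{2} - 24, LT = xy.
f_4 = 3xy + 9x - y + 75, LT = xy.

S(f_1,f_2): lcm = x. S = \tfrac{1}{3}y^{2} + y - 6.
  reduce S modulo (f_1, f_2, f_3, f_4):
  remainder \tfrac{1}{3}y^{2} + y - 6 ≠ 0; add h_5 = \tfrac{1}{3}y^{2} + y - 6 to the basis.

S(f_1,f_3): lcm = xy. S = \tfrac{2}{3}y^{3} - y^{2} - 5y + 6.
  reduce S modulo (f_1, f_2, f_3, f_4, h_5):
  remainder 16y - 48 ≠ 0; add h_6 = 16y - 48 to the basis.

The other S-polynomials (S(f_1,f_4), S(f_2,f_3), S(f_2,f_4), S(f_3,f_4), S(f_1,h_5), S(f_2,h_5), S(f_3,h_5), S(f_4,h_5), S(f_1,h_6), S(f_2,h_6), S(f_3,h_6), S(f_4,h_6), S(h_5,h_6)) all reduce to 0 modulo the current basis, so we have a Gröbner basis.
Inter-reduce: drop elements whose leading term is divisible by another's, tail-reduce, and make monic.
Reduced Gröbner basis: {x + 4, y - 3}.

Since the basis is lex-ordered, y - 3 is univariate in y. Its roots are {3}. Back-substituting each root into the other basis elements fixes the other coordinates.
  y = 3: the earlier basis element becomes x + 4 = 0, giving x = -4 — point (-4, 3).
This is the nonlinear analogue of row-reducing a linear system.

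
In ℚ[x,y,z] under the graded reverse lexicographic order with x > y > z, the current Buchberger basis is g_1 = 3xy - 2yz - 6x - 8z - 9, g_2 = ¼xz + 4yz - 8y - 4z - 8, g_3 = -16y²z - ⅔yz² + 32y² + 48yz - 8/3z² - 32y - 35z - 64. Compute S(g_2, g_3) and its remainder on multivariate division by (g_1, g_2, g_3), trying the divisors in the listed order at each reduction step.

S(g_2, g_3) = 16y³z - 1/24xyz² + 2xy² - 32y³ + 3xyz - 16y²z - ⅙xz² - 2xy - 32y² - 35/16xz - 4x; remainder on division = 0.

lcm(LM(g_2), LM(g_3)) = xy²z.
S = (lcm/LT(g_2))·g_2 − (lcm/LT(g_3))·g_3 = 16y³z - 1/24xyz² + 2xy² - 32y³ + 3xyz - 16y²z - ⅙xz² - 2xy - 32y² - 35/16xz - 4x.
Reduce S modulo (g_1, g_2, g_3) in that order:
  leading term y³z: subtract (-y)·g_3 from 16y³z - 1/24xyz² + 2xy² - 32y³ + 3xyz - 16y²z - ⅙xz² - 2xy - 32y² - 35/16xz - 4x → -1/24xyz² - ⅔y²z² + 2xy² + 3xyz + 32y²z - ⅙xz² - 8/3yz² - 2xy - 64y² - 35/16xz - 35yz - 4x - 64y
  leading term xyz²: subtract (-1/72z²)·g_1 from -1/24xyz² - ⅔y²z² + 2xy² + 3xyz + 32y²z - ⅙xz² - 8/3yz² - 2xy - 64y² - 35/16xz - 35yz - 4x - 64y → -⅔y²z² - 1/36yz³ + 2xy² + 3xyz + 32y²z - ¼xz² - 8/3yz² - 1/9z³ - 2xy - 64y² - 35/16xz - 35yz - ⅛z² - 4x - 64y
  leading term y²z²: subtract (1/24z)·g_3 from -⅔y²z² - 1/36yz³ + 2xy² + 3xyz + 32y²z - ¼xz² - 8/3yz² - 1/9z³ - 2xy - 64y² - 35/16xz - 35yz - ⅛z² - 4x - 64y → 2xy² + 3xyz + 92/3y²z - ¼xz² - 14/3yz² - 2xy - 64y² - 35/16xz - 101/3yz + 4/3z² - 4x - 64y + 8/3z
  leading term xy²: subtract (⅔y)·g_1 from 2xy² + 3xyz + 92/3y²z - ¼xz² - 14/3yz² - 2xy - 64y² - 35/16xz - 101/3yz + 4/3z² - 4x - 64y + 8/3z → 3xyz + 32y²z - ¼xz² - 14/3yz² + 2xy - 64y² - 35/16xz - 85/3yz + 4/3z² - 4x - 58y + 8/3z
  leading term xyz: subtract (z)·g_1 from 3xyz + 32y²z - ¼xz² - 14/3yz² + 2xy - 64y² - 35/16xz - 85/3yz + 4/3z² - 4x - 58y + 8/3z → 32y²z - ¼xz² - 8/3yz² + 2xy - 64y² + 61/16xz - 85/3yz + 28/3z² - 4x - 58y + 35/3z
  leading term y²z: subtract (-2)·g_3 from 32y²z - ¼xz² - 8/3yz² + 2xy - 64y² + 61/16xz - 85/3yz + 28/3z² - 4x - 58y + 35/3z → -¼xz² - 4yz² + 2xy + 61/16xz + 203/3yz + 4z² - 4x - 122y - 175/3z - 128
  leading term xz²: subtract (-z)·g_2 from -¼xz² - 4yz² + 2xy + 61/16xz + 203/3yz + 4z² - 4x - 122y - 175/3z - 128 → 2xy + 61/16xz + 179/3yz - 4x - 122y - 199/3z - 128
  leading term xy: subtract (⅔)·g_1 from 2xy + 61/16xz + 179/3yz - 4x - 122y - 199/3z - 128 → 61/16xz + 61yz - 122y - 61z - 122
  leading term xz: subtract (61/4)·g_2 from 61/16xz + 61yz - 122y - 61z - 122 → 0
The remainder is 0, so this S-polynomial contributes no new basis element.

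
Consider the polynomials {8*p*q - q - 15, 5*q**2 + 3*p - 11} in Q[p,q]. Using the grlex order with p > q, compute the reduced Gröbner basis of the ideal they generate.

f_1 = 8*p*q - q - 15, LT = p*q.
f_2 = 5*q**2 + 3*p - 11, LT = q**2.

S(f_1,f_2): lcm = p*q**2. S = -3/5*p**2 - 1/8*q**2 + 11/5*p - 15/8*q.
  reduce S modulo (f_1, f_2):
  remainder -3/5*p**2 + 91/40*p - 15/8*q - 11/40 ≠ 0; add g_3 = -3/5*p**2 + 91/40*p - 15/8*q - 11/40 to the basis.

The other S-polynomials (S(f_1,g_3), S(f_2,g_3)) all reduce to 0 modulo the current basis, so we have a Gröbner basis.

G = {p**2 - 91/24*p + 25/8*q + 11/24, p*q - 1/8*q - 15/8, q**2 + 3/5*p - 11/5}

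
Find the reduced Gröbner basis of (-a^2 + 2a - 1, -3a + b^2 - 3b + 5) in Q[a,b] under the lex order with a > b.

G = {a - 1/3b^2 + b - 5/3, b^4 - 6b^3 + 13b^2 - 12b + 4}

f_1 = -a^2 + 2a - 1, LT = a^2.
f_2 = -3a + b^2 - 3b + 5, LT = a.

S(f_1,f_2): lcm = a^2. S = 1/3ab^2 - ab - 1/3a + 1.
  leading term ab^2: subtract (-1/9b^2)·f_2 from 1/3ab^2 - ab - 1/3a + 1 → -ab - 1/3a + 1/9b^4 - 1/3b^3 + 5/9b^2 + 1
  leading term ab: subtract (1/3b)·f_2 from -ab - 1/3a + 1/9b^4 - 1/3b^3 + 5/9b^2 + 1 → -1/3a + 1/9b^4 - 2/3b^3 + 14/9b^2 - 5/3b + 1
  leading term a: subtract (1/9)·f_2 from -1/3a + 1/9b^4 - 2/3b^3 + 14/9b^2 - 5/3b + 1 → 1/9b^4 - 2/3b^3 + 13/9b^2 - 4/3b + 4/9
  leading term b^4: no divisor's leading term divides it; move 1/9b^4 to the remainder.
  leading term b^3: no divisor's leading term divides it; move -2/3b^3 to the remainder.
  leading term b^2: no divisor's leading term divides it; move 13/9b^2 to the remainder.
  leading term b: no divisor's leading term divides it; move -4/3b to the remainder.
  leading term 1: no divisor's leading term divides it; move 4/9 to the remainder.
  remainder 1/9b^4 - 2/3b^3 + 13/9b^2 - 4/3b + 4/9 ≠ 0; add g_3 = 1/9b^4 - 2/3b^3 + 13/9b^2 - 4/3b + 4/9 to the basis.

S(f_1,g_3): leading monomials are coprime, so the S-polynomial reduces to 0 (Buchberger's first criterion).
S(f_2,g_3): leading monomials are coprime, so the S-polynomial reduces to 0 (Buchberger's first criterion).
Every S-polynomial of the final basis reduces to 0, so we have a Gröbner basis.
Inter-reduce: drop elements whose leading term is divisible by another's, tail-reduce, and make monic.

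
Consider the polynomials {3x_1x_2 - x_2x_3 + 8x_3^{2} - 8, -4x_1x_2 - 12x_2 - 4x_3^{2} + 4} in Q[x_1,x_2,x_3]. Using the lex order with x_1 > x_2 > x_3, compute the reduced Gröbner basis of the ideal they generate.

G = {x_1x_2 + 3x_2 + x_3^{2} - 1, x_1x_3^{2} - x_1 + \tfrac{1}{5}x_3^{3} + \tfrac{24}{5}x_3^{2} - \tfrac{1}{5}x_3 - \tfrac{24}{5}, x_2x_3 + 9x_2 - 5x_3^{2} + 5}

f_1 = 3x_1x_2 - x_2x_3 + 8x_3^{2} - 8, LT = x_1x_2.
f_2 = -4x_1x_2 - 12x_2 - 4x_3^{2} + 4, LT = x_1x_2.

S(f_1,f_2): lcm = x_1x_2. S = -\tfrac{1}{3}x_2x_3 - 3x_2 + \tfrac{5}{3}x_3^{2} - \tfrac{5}{3}.
  leading term x_2x_3: no divisor's leading term divides it; move -\tfrac{1}{3}x_2x_3 to the remainder.
  leading term x_2: no divisor's leading term divides it; move -3x_2 to the remainder.
  leading term x_3^{2}: no divisor's leading term divides it; move \tfrac{5}{3}x_3^{2} to the remainder.
  leading term 1: no divisor's leading term divides it; move -\tfrac{5}{3} to the remainder.
  remainder -\tfrac{1}{3}x_2x_3 - 3x_2 + \tfrac{5}{3}x_3^{2} - \tfrac{5}{3} ≠ 0; add g_3 = -\tfrac{1}{3}x_2x_3 - 3x_2 + \tfrac{5}{3}x_3^{2} - \tfrac{5}{3} to the basis.

S(f_1,g_3): lcm = x_1x_2x_3. S = -9x_1x_2 + 5x_1x_3^{2} - 5x_1 - \tfrac{1}{3}x_2x_3^{2} + \tfrac{8}{3}x_3^{3} - \tfrac{8}{3}x_3.
  leading term x_1x_2: subtract (-3)·f_1 from -9x_1x_2 + 5x_1x_3^{2} - 5x_1 - \tfrac{1}{3}x_2x_3^{2} + \tfrac{8}{3}x_3^{3} - \tfrac{8}{3}x_3 → 5x_1x_3^{2} - 5x_1 - \tfrac{1}{3}x_2x_3^{2} - 3x_2x_3 + \tfrac{8}{3}x_3^{3} + 24x_3^{2} - \tfrac{8}{3}x_3 - 24
  leading term x_1x_3^{2}: no divisor's leading term divides it; move 5x_1x_3^{2} to the remainder.
  leading term x_1: no divisor's leading term divides it; move -5x_1 to the remainder.
  leading term x_2x_3^{2}: subtract (x_3)·g_3 from -\tfrac{1}{3}x_2x_3^{2} - 3x_2x_3 + \tfrac{8}{3}x_3^{3} + 24x_3^{2} - \tfrac{8}{3}x_3 - 24 → x_3^{3} + 24x_3^{2} - x_3 - 24
  leading term x_3^{3}: no divisor's leading term divides it; move x_3^{3} to the remainder.
  leading term x_3^{2}: no divisor's leading term divides it; move 24x_3^{2} to the remainder.
  leading term x_3: no divisor's leading term divides it; move -x_3 to the remainder.
  leading term 1: no divisor's leading term divides it; move -24 to the remainder.
  remainder 5x_1x_3^{2} - 5x_1 + x_3^{3} + 24x_3^{2} - x_3 - 24 ≠ 0; add g_4 = 5x_1x_3^{2} - 5x_1 + x_3^{3} + 24x_3^{2} - x_3 - 24 to the basis.

The other S-polynomials (S(f_2,g_3), S(f_1,g_4), S(f_2,g_4), S(g_3,g_4)) all reduce to 0 modulo the current basis, so we have a Gröbner basis.
Inter-reduce: drop elements whose leading term is divisible by another's, tail-reduce, and make monic.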